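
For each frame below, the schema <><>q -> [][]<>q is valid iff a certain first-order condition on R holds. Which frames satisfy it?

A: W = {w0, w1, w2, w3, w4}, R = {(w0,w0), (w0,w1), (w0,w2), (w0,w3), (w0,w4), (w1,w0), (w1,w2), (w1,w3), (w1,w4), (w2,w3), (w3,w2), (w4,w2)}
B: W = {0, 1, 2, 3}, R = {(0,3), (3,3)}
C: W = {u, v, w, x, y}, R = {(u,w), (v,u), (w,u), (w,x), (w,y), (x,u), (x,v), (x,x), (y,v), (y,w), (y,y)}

This is the axiom for a generalized confluence (Geach) condition; its first-order frame correspondent is forall x forall y forall z ((x R^2 y & x R^2 z) -> exists w (y = w & zRw)).
A: fails — w0R²w0, w0R²w2 but no w with w0=w and w2Rw.
B: satisfies the condition.
C: fails — uR²u, uR²u but no t with u=t and uRt.

B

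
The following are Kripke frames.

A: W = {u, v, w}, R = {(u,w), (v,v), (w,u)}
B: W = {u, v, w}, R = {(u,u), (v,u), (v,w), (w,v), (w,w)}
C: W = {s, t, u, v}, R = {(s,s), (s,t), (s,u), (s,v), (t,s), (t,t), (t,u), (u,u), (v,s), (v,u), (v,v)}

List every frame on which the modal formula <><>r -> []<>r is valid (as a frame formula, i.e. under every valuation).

A

Frame correspondent (Sahlqvist): forall x forall y forall z ((x R^2 y & xRz) -> exists w (y = w & zRw)) — i.e. a generalized confluence (Geach) condition.
A: condition met.
B: fails — vR²u, vRw but no t with u=t and wRt.
C: fails — sR²s, sRu but no w with s=w and uRw.
Valid on: A.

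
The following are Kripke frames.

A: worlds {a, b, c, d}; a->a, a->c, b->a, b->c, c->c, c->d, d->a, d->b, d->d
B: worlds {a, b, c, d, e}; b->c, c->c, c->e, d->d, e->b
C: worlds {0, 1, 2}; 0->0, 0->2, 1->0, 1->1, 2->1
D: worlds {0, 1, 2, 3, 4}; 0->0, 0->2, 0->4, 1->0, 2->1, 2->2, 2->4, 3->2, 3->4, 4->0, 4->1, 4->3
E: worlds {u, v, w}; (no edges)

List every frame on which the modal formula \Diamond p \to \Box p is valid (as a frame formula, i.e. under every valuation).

E

This is the axiom for partial functionality; its first-order frame correspondent is \forall x \forall y \forall z (Rxy \wedge Rxz \to y = z).
A: fails — a sees both a and c.
B: fails — c sees both c and e.
C: fails — 0 sees both 0 and 2.
D: fails — 0 sees both 0 and 2.
E: holds.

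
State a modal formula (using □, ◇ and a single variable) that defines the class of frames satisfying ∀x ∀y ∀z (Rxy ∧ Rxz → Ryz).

◇q → □◇q

The condition is the Euclidean property. The 5 schema ◇q → □◇q defines it.
Suppose ◇q→□◇q is valid. Take Rxy, Rxz and set V(q)={y}. Then ◇q at x, so □◇q at x, so ◇q at z, so some w with Rzw has q; w=y, i.e. Rzy. By symmetry of the argument, Ryz.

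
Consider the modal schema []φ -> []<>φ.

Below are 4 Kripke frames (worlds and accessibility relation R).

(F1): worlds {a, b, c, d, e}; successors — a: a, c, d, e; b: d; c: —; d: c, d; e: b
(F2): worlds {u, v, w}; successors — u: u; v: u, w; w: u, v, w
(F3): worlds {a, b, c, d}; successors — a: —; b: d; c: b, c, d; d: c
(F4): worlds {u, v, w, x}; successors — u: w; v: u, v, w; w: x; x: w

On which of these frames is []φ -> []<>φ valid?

The schema corresponds to a generalized confluence (Geach) condition: forall x forall z (xRz -> exists w (xRw & zRw)).
(F1): fails — aRc but no w with aRw and cRw.
(F2): condition met.
(F3): fails — bRd but no w with bRw and dRw.
(F4): fails — uRw but no t with uRt and wRt.
Valid on: (F2).

(F2)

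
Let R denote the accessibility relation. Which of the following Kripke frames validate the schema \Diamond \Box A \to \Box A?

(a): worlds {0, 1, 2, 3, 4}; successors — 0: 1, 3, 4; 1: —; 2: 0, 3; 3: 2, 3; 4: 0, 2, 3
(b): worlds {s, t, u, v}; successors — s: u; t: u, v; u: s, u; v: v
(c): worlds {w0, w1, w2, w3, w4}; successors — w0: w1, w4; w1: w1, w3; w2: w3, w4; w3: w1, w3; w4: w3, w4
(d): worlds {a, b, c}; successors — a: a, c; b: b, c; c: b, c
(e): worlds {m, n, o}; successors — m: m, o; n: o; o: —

none

The schema corresponds to a generalized confluence (Geach) condition: \forall x \forall y \forall z ((xRy \wedge xRz) \to \exists w (yRw \wedge z = w)).
(a): fails — 0R1, 0R1 but no w with 1Rw and 1=w.
(b): fails — tRu, tRv but no w with uRw and v=w.
(c): fails — w0Rw1, w0Rw4 but no w with w1Rw and w4=w.
(d): fails — aRc, aRa but no w with cRw and a=w.
(e): fails — mRo, mRm but no w with oRw and m=w.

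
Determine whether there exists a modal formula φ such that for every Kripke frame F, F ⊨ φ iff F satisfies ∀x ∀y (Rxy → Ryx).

Definable; r → □◇r defines it

This is a Sahlqvist condition; the B axiom r → □◇r defines it.
Suppose r→□◇r is valid. Take Rxy and set V(r)={x}. Then r at x, so □◇r at x, so ◇r at y, so some z with Ryz has r; z=x, i.e. Ryx.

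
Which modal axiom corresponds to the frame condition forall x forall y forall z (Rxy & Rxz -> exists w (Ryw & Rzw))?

A defining formula is ◇□ψ → □◇ψ (the .2 axiom).
Suppose ◇□ψ→□◇ψ is valid. Take Rxy, Rxz and set V(ψ)={w : Ryw}. Then □ψ at y so ◇□ψ at x, so □◇ψ at x, so ◇ψ at z, giving w with Rzw and Ryw.

◇□ψ → □◇ψ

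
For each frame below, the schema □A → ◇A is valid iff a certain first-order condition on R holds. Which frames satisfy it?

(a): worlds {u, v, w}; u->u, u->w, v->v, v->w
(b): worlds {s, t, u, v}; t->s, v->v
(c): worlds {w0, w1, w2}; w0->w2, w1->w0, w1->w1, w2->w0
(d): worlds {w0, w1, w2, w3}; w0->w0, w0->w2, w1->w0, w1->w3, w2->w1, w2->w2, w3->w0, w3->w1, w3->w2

(c), (d)

Frame correspondent (Sahlqvist): ∀x ∃y Rxy — i.e. seriality.
(a): fails — world w has no successor.
(b): fails — world s has no successor.
(c): satisfies the condition.
(d): satisfies the condition.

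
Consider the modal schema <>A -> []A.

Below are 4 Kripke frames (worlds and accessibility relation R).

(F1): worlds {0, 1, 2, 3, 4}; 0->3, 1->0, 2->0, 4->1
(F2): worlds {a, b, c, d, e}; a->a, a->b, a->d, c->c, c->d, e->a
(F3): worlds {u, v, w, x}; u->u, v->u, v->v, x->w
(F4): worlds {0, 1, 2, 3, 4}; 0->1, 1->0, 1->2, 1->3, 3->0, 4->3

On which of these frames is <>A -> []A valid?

(F1)

The schema corresponds to partial functionality: forall x forall y forall z (Rxy & Rxz -> y = z).
(F1): condition met.
(F2): fails — a sees both a and b.
(F3): fails — v sees both u and v.
(F4): fails — 1 sees both 0 and 2.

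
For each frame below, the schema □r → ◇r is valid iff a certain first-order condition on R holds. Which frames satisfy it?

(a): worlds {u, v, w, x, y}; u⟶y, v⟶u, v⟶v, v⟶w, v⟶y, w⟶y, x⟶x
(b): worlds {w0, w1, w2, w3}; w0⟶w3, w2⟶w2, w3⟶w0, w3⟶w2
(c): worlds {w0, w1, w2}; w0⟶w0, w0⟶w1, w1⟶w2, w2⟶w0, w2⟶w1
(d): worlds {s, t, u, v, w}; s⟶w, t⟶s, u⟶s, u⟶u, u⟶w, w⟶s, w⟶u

Frame correspondent (Sahlqvist): ∀x ∃y Rxy — i.e. seriality.
(a): fails — world y has no successor.
(b): fails — world w1 has no successor.
(c): condition met.
(d): fails — world v has no successor.
Valid on: (c).

(c)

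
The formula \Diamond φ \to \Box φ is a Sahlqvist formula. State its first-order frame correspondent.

Suppose ◇φ→□φ is valid. Take Rxy, Rxz and set V(φ)={y}. Then ◇φ at x, so □φ at x, so φ at z, i.e. z=y.

partial functionality: \forall x \forall y \forall z (Rxy \wedge Rxz \to y = z)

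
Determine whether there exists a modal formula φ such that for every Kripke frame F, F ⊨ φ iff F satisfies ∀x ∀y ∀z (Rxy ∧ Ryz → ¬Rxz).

If a class were modally definable it would be closed under surjective bounded morphisms (Goldblatt–Thomason).
The 5-cycle (worlds s,t,u,v,w with s→t→u→v→w→s) is intransitive. Mapping every world to a single reflexive point • is a surjective bounded morphism; the reflexive point is not intransitive (R••∧R•• but R••).
So the class is not modally definable.

No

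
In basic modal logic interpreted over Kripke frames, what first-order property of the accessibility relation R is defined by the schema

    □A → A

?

Suppose □A→A is valid. At any x set V(A)={w : Rxw}. Then □A holds at x, so A holds at x, i.e. Rxx.
The converse is a direct semantic check.
Frame condition: ∀x Rxx.

reflexivity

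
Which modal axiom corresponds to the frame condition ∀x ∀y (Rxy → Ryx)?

p → □◇p

A defining formula is p → □◇p (the B axiom).
Suppose p→□◇p is valid. Take Rxy and set V(p)={x}. Then p at x, so □◇p at x, so ◇p at y, so some z with Ryz has p; z=x, i.e. Ryx.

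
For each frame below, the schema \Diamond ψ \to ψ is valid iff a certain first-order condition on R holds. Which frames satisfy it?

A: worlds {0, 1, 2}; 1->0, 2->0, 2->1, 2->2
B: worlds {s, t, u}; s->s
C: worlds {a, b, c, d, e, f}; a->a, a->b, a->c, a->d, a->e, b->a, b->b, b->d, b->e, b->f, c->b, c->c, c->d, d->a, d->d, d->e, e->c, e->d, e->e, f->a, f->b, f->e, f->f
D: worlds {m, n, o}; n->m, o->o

B

This is the axiom for a generalized confluence (Geach) condition; its first-order frame correspondent is \forall x \forall y (xRy \to \exists w (y = w \wedge x = w)).
A: fails — 1R0 but 0 ≠ 1.
B: ✓.
C: fails — aRb but b ≠ a.
D: fails — nRm but m ≠ n.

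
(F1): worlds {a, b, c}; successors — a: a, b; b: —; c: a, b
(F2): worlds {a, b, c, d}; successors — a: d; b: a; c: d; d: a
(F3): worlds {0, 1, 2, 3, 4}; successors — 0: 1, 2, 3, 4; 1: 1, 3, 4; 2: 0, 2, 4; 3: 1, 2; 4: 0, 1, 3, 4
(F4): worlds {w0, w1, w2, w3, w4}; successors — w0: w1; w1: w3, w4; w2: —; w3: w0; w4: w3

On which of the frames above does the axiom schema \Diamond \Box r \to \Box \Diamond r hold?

The schema corresponds to convergence: \forall x \forall y \forall z (Rxy \wedge Rxz \to \exists w (Ryw \wedge Rzw)).
(F1): fails — Raa and Rab but a and b have no common successor.
(F2): satisfies the condition.
(F3): satisfies the condition.
(F4): fails — Rw1w3 and Rw1w4 but w3 and w4 have no common successor.
Valid on: (F2), (F3).

(F2), (F3)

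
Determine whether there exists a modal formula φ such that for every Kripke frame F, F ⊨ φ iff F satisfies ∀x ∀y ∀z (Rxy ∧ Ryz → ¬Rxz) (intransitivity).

Any modally definable frame class is closed under surjective bounded morphisms.
The 3-cycle (worlds s,t,u with s→t→u→s) is intransitive. Mapping every world to a single reflexive point • is a surjective bounded morphism; the reflexive point is not intransitive (R••∧R•• but R••).
So the class is not modally definable.

Not modally definable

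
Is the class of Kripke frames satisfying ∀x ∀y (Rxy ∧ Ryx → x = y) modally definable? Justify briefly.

If a class were modally definable it would be closed under surjective bounded morphisms (Goldblatt–Thomason).
The 4-cycle (worlds 0,1,2,3 with 0→1→2→3→0) is antisymmetric. Sending even-indexed worlds to • and odd-indexed worlds to ∘ is a surjective bounded morphism onto the two-world frame with •↔∘, which is not antisymmetric.
So no modal formula (or set of formulas) defines exactly the antisymmetric frames.

Not definable by any modal formula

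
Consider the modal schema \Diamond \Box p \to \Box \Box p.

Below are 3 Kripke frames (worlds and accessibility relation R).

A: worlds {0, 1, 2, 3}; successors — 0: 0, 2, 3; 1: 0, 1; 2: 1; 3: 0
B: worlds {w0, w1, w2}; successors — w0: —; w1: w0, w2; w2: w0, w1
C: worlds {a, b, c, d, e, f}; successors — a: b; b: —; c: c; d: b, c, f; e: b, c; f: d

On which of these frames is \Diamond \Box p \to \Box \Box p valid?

none

Frame correspondent (Sahlqvist): \forall x \forall y \forall z ((xRy \wedge x R^2 z) \to \exists w (yRw \wedge z = w)) — i.e. a generalized confluence (Geach) condition.
A: fails — 0R0, 0R²1 but no w with 0Rw and 1=w.
B: fails — w1Rw0, w1R²w0 but no w with w0Rw and w0=w.
C: fails — dRb, dR²c but no w with bRw and c=w.
Valid on no frame.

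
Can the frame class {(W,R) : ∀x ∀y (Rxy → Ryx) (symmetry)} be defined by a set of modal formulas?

The condition is symmetry. A defining modal formula is p → □◇p.
Suppose p→□◇p is valid. Take Rxy and set V(p)={x}. Then p at x, so □◇p at x, so ◇p at y, so some z with Ryz has p; z=x, i.e. Ryx.

Yes, by p → □◇p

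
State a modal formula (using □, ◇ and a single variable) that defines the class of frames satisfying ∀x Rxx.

The condition is reflexivity. The T schema □r → r defines it.

□r → r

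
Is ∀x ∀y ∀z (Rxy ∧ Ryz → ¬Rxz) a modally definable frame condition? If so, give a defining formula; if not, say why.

If a class were modally definable it would be closed under surjective bounded morphisms (Goldblatt–Thomason).
The 5-cycle (worlds a,b,c,d,e with a→b→c→d→e→a) is intransitive. Mapping every world to a single reflexive point • is a surjective bounded morphism; the reflexive point is not intransitive (R••∧R•• but R••).
So no modal formula (or set of formulas) defines exactly the intransitive frames.

Not modally definable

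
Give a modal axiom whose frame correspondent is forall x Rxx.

□q → q

A defining formula is □q → q (the T axiom).
Suppose □q→q is valid. At any x set V(q)={w : Rxw}. Then □q holds at x, so q holds at x, i.e. Rxx.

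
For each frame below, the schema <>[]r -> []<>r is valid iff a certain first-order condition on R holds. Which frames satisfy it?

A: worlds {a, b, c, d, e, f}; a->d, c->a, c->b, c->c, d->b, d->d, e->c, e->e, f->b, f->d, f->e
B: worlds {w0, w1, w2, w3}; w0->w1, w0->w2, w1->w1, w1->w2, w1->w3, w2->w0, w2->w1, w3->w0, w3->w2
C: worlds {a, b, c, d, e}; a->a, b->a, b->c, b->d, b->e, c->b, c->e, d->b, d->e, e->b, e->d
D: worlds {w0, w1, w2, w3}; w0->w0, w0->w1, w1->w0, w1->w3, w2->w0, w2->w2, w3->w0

Frame correspondent (Sahlqvist): forall x forall y forall z (Rxy & Rxz -> exists w (Ryw & Rzw)) — i.e. convergence.
A: fails — Rcc and Rcb but c and b have no common successor.
B: ✓.
C: fails — Rbc and Rba but c and a have no common successor.
D: ✓.
Valid on: B, D.

B, D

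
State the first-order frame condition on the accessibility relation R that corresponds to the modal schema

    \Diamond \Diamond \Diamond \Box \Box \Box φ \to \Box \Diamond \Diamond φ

\forall x \forall y \forall z ((x R^3 y \wedge xRz) \to \exists w (y R^3 w \wedge z R^2 w))

This is a Sahlqvist (Geach-type) schema ◇^3□^3φ → □^1◇^2φ.
Minimal-valuation argument: fix x; take any y with xR^3y and any z with xR^1z. Set V(φ) to the set of worlds R-reachable from y in exactly 3 steps. Then □^3φ holds at y, so the antecedent holds at x; validity forces ◇^2φ at z, giving a w with zR^2w and yR^3w.
First-order correspondent: \forall x \forall y \forall z ((x R^3 y \wedge xRz) \to \exists w (y R^3 w \wedge z R^2 w)).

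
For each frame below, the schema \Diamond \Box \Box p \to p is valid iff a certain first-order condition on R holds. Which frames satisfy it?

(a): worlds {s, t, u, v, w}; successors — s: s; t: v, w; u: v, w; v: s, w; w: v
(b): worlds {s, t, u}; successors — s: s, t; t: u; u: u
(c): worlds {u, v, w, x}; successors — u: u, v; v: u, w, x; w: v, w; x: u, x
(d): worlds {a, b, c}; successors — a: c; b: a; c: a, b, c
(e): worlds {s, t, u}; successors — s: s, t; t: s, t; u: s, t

(c), (d)

The schema corresponds to a generalized confluence (Geach) condition: \forall x \forall y (xRy \to \exists w (y R^2 w \wedge x = w)).
(a): fails — tRv but no w* with vR²w* and t=w*.
(b): fails — sRt but no w with tR²w and s=w.
(c): condition met.
(d): condition met.
(e): fails — uRs but no w with sR²w and u=w.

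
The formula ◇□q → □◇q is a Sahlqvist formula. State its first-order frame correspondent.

Suppose ◇□q→□◇q is valid. Take Rxy, Rxz and set V(q)={w : Ryw}. Then □q at y so ◇□q at x, so □◇q at x, so ◇q at z, giving w with Rzw and Ryw.

convergence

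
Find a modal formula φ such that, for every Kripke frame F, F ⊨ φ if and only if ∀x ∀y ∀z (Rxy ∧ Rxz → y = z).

◇ψ → □ψ

This is partial functionality; the standard corresponding axiom is CD: ◇ψ → □ψ.
Suppose ◇ψ→□ψ is valid. Take Rxy, Rxz and set V(ψ)={y}. Then ◇ψ at x, so □ψ at x, so ψ at z, i.e. z=y.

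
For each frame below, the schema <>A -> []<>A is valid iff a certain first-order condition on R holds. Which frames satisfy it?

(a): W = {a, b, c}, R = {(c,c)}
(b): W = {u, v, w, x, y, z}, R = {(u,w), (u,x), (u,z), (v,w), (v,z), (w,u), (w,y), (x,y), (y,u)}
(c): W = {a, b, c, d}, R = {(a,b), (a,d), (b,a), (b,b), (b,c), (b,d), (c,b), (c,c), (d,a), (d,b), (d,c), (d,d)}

(a)

This is the axiom for the Euclidean property; its first-order frame correspondent is forall x forall y forall z (Rxy & Rxz -> Ryz).
(a): holds.
(b): fails — Ruz and Ruz but not Rzz.
(c): fails — Rbc and Rba but not Rca.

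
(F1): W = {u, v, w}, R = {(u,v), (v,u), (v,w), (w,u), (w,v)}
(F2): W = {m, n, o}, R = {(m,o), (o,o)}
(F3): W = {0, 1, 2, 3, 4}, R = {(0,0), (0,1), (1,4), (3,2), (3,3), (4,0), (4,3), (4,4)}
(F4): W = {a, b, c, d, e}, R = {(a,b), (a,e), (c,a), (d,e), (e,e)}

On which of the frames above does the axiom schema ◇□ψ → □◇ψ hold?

This is the axiom for convergence; its first-order frame correspondent is ∀x ∀y ∀z (Rxy ∧ Rxz → ∃w (Ryw ∧ Rzw)).
(F1): fails — Rwu and Rwv but u and v have no common successor.
(F2): satisfies the condition.
(F3): fails — R00 and R01 but 0 and 1 have no common successor.
(F4): fails — Rab and Rab but b and b have no common successor.
Valid on: (F2).

(F2)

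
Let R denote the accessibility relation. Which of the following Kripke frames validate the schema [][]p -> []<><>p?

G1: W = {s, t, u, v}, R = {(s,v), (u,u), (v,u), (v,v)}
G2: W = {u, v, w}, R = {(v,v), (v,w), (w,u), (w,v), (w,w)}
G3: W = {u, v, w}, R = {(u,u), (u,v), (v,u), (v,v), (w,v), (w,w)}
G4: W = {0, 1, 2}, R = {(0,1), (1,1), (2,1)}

Frame correspondent (Sahlqvist): forall x forall z (xRz -> exists w (x R^2 w & z R^2 w)) — i.e. a generalized confluence (Geach) condition.
G1: condition met.
G2: fails — wRu but no t with wR²t and uR²t.
G3: condition met.
G4: condition met.

G1, G3, G4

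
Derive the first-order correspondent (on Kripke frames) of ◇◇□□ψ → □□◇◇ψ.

∀x ∀y ∀z ((xR²y ∧ xR²z) → ∃w (yR²w ∧ zR²w))

This is a Sahlqvist (Geach-type) schema ◇^2□^2ψ → □^2◇^2ψ.
Minimal-valuation argument: fix x; take any y with xR^2y and any z with xR^2z. Set V(ψ) to the set of worlds R-reachable from y in exactly 2 steps. Then □^2ψ holds at y, so the antecedent holds at x; validity forces ◇^2ψ at z, giving a w with zR^2w and yR^2w.
First-order correspondent: ∀x ∀y ∀z ((xR²y ∧ xR²z) → ∃w (yR²w ∧ zR²w)).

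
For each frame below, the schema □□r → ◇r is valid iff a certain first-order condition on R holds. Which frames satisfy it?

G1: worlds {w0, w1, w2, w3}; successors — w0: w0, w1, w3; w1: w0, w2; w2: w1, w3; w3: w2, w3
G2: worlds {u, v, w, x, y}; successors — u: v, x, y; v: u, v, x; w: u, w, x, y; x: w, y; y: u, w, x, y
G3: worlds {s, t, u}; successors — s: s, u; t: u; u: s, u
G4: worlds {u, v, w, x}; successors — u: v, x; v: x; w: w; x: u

The schema corresponds to a generalized confluence (Geach) condition: ∀x ∃w (xR²w ∧ xRw).
G1: satisfies the condition.
G2: satisfies the condition.
G3: satisfies the condition.
G4: fails — at v but no t with vR²t and vRt.

G1, G2, G3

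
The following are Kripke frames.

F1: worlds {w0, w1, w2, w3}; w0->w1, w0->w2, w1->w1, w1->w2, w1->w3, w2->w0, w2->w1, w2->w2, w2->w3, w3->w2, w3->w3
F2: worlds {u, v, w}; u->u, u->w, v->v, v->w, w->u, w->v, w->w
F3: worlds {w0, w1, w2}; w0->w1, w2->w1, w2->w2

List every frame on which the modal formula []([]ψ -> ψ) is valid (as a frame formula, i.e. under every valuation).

F2

Frame correspondent (Sahlqvist): forall x forall y (Rxy -> Ryy) — i.e. shift-reflexivity.
F1: fails — Rw2w0 but not Rw0w0.
F2: ✓.
F3: fails — Rw0w1 but not Rw1w1.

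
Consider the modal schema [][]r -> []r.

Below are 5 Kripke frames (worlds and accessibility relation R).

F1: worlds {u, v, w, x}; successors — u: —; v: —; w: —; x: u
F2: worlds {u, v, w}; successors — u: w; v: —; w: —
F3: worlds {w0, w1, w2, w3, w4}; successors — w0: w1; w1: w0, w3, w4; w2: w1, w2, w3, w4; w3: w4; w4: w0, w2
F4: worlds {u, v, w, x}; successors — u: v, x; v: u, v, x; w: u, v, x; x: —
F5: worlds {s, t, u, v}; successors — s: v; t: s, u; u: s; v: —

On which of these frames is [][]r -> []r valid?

F4

Frame correspondent (Sahlqvist): forall x forall y (Rxy -> exists z (Rxz & Rzy)) — i.e. density.
F1: fails — Rxu but no z with Rxz and Rzu.
F2: fails — Ruw but no z with Ruz and Rzw.
F3: fails — Rw1w3 but no z with Rw1z and Rzw3.
F4: holds.
F5: fails — Rus but no z with Ruz and Rzs.
Valid on: F4.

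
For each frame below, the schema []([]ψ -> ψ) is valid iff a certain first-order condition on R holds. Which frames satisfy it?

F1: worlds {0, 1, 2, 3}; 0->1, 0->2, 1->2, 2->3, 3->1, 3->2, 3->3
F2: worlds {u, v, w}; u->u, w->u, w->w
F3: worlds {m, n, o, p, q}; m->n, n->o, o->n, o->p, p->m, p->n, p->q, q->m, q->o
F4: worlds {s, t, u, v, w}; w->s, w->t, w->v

The schema corresponds to shift-reflexivity: forall x forall y (Rxy -> Ryy).
F1: fails — R32 but not R22.
F2: satisfies the condition.
F3: fails — Ron but not Rnn.
F4: fails — Rwt but not Rtt.

F2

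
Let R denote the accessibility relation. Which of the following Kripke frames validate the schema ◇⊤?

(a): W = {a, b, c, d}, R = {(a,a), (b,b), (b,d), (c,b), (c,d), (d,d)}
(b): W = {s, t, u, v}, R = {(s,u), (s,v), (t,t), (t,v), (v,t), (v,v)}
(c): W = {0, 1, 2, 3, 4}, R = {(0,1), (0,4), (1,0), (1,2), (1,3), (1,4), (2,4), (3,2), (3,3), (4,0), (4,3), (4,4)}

(a), (c)

Frame correspondent (Sahlqvist): ∀x ∃y Rxy — i.e. seriality.
(a): satisfies the condition.
(b): fails — world u has no successor.
(c): satisfies the condition.
Valid on: (a), (c).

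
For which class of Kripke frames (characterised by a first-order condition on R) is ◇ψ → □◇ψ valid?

the Euclidean property

Suppose ◇ψ→□◇ψ is valid. Take Rxy, Rxz and set V(ψ)={y}. Then ◇ψ at x, so □◇ψ at x, so ◇ψ at z, so some w with Rzw has ψ; w=y, i.e. Rzy. By symmetry of the argument, Ryz.
The converse is a direct semantic check.
So the correspondent is the Euclidean property.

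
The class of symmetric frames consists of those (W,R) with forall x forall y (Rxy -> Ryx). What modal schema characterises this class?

p → □◇p

A defining formula is p → □◇p (the B axiom).
Suppose p→□◇p is valid. Take Rxy and set V(p)={x}. Then p at x, so □◇p at x, so ◇p at y, so some z with Ryz has p; z=x, i.e. Ryx.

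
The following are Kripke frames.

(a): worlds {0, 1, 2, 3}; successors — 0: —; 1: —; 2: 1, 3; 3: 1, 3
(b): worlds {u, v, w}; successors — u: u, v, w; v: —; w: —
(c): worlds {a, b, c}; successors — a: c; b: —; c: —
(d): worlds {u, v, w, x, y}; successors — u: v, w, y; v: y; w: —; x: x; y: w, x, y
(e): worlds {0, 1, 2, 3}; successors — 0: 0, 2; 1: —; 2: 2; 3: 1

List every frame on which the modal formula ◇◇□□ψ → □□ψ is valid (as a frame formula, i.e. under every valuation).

(c)

The schema corresponds to a generalized confluence (Geach) condition: ∀x ∀y ∀z ((xR²y ∧ xR²z) → ∃w (yR²w ∧ z = w)).
(a): fails — 2R²1, 2R²1 but no w with 1R²w and 1=w.
(b): fails — uR²v, uR²u but no t with vR²t and u=t.
(c): satisfies the condition.
(d): fails — uR²w, uR²w but no t with wR²t and w=t.
(e): fails — 0R²2, 0R²0 but no w with 2R²w and 0=w.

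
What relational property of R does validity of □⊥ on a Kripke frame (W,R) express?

emptiness of R: ∀x ∀y ¬Rxy

This schema is the Ver axiom.
Its frame correspondent is emptiness of R — ∀x ∀y ¬Rxy.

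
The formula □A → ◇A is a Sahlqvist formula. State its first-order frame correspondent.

Seriality

Suppose □A→◇A is valid. At any x set V(A)=W. Then □A at x, so ◇A at x, so x has a successor.
Conversely, on a frame with seriality the schema holds at every world under every valuation.
Frame condition: ∀x ∃y Rxy.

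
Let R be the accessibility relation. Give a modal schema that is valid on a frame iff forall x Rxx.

The condition is reflexivity. The T schema □s → s defines it.
Suppose □s→s is valid. At any x set V(s)={w : Rxw}. Then □s holds at x, so s holds at x, i.e. Rxx.

□s → s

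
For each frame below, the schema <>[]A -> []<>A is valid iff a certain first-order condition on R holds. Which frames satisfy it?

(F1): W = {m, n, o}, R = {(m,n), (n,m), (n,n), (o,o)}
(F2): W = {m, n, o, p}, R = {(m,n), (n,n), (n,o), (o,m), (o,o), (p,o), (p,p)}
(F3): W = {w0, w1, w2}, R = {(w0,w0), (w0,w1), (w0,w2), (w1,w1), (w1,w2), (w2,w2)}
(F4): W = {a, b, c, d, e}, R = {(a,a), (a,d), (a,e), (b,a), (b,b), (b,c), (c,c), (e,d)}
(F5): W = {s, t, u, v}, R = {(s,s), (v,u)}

This is the axiom for convergence; its first-order frame correspondent is forall x forall y forall z (Rxy & Rxz -> exists w (Ryw & Rzw)).
(F1): condition met.
(F2): fails — Rom and Roo but m and o have no common successor.
(F3): condition met.
(F4): fails — Rae and Rad but e and d have no common successor.
(F5): fails — Rvu and Rvu but u and u have no common successor.
Valid on: (F1), (F3).

(F1), (F3)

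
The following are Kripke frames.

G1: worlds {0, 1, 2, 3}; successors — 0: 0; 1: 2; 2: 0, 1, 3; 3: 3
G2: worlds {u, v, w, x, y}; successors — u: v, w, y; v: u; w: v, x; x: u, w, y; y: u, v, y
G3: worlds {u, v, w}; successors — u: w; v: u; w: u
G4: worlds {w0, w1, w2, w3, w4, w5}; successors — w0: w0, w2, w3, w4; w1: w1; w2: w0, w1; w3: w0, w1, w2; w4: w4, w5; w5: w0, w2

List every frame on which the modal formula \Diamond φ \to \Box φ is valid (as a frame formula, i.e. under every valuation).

The schema corresponds to partial functionality: \forall x \forall y \forall z (Rxy \wedge Rxz \to y = z).
G1: fails — 2 sees both 0 and 1.
G2: fails — u sees both v and w.
G3: ✓.
G4: fails — w0 sees both w0 and w2.
Valid on: G3.

G3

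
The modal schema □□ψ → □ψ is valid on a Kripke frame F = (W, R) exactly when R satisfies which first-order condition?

Density

Suppose □□ψ→□ψ is valid. Take Rxy and set V(ψ)={w : xR²w}. Then □□ψ at x, so □ψ at x, so ψ at y, i.e. ∃z(Rxz∧Rzy).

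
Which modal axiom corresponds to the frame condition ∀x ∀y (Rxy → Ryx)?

A defining formula is p → □◇p (the B axiom).
Suppose p→□◇p is valid. Take Rxy and set V(p)={x}. Then p at x, so □◇p at x, so ◇p at y, so some z with Ryz has p; z=x, i.e. Ryx.

p → □◇p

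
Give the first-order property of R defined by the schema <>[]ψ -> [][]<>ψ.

This is a Sahlqvist (Geach-type) schema ◇^1□^1ψ → □^2◇^1ψ.
Minimal-valuation argument: fix x; take any y with xR^1y and any z with xR^2z. Set V(ψ) to the set of worlds R-reachable from y in exactly 1 step. Then □^1ψ holds at y, so the antecedent holds at x; validity forces ◇^1ψ at z, giving a w with zR^1w and yR^1w.
First-order correspondent: forall x forall y forall z ((xRy & x R^2 z) -> exists w (yRw & zRw)).

forall x forall y forall z ((xRy & x R^2 z) -> exists w (yRw & zRw))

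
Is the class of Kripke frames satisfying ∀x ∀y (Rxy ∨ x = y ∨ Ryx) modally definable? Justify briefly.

No

Modal frame validity is preserved under disjoint unions.
Take 2 disjoint single-world reflexive frames: each is trivially connected, but their disjoint union has 2 worlds with no edge between distinct components, so it is not connected.
So no modal formula (or set of formulas) defines exactly the connected frames.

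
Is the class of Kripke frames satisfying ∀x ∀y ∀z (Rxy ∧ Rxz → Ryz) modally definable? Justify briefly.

Yes: it is the Euclidean property, defined by the 5 schema ◇p → □◇p.
Suppose ◇p→□◇p is valid. Take Rxy, Rxz and set V(p)={y}. Then ◇p at x, so □◇p at x, so ◇p at z, so some w with Rzw has p; w=y, i.e. Rzy. By symmetry of the argument, Ryz.

Yes, by ◇p → □◇p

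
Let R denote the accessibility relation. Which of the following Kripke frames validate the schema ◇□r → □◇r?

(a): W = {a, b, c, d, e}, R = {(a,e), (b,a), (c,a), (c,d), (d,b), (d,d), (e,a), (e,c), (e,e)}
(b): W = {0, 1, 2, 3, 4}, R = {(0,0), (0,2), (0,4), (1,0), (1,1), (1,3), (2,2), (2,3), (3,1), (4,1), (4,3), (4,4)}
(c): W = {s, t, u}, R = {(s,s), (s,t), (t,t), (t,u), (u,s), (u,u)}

Frame correspondent (Sahlqvist): ∀x ∀y ∀z (Rxy ∧ Rxz → ∃w (Ryw ∧ Rzw)) — i.e. convergence.
(a): fails — Rcd and Rca but d and a have no common successor.
(b): fails — R10 and R13 but 0 and 3 have no common successor.
(c): satisfies the condition.

(c)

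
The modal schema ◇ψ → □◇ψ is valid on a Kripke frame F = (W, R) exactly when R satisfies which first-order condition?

Suppose ◇ψ→□◇ψ is valid. Take Rxy, Rxz and set V(ψ)={y}. Then ◇ψ at x, so □◇ψ at x, so ◇ψ at z, so some w with Rzw has ψ; w=y, i.e. Rzy. By symmetry of the argument, Ryz.
Conversely, any frame satisfying ∀x ∀y ∀z (Rxy ∧ Rxz → Ryz) validates the schema.
Frame condition: ∀x ∀y ∀z (Rxy ∧ Rxz → Ryz).

the Euclidean property: ∀x ∀y ∀z (Rxy ∧ Rxz → Ryz)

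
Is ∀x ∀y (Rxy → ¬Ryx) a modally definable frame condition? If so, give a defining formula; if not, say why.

Not definable by any modal formula

Any modally definable frame class is closed under surjective bounded morphisms.
The 3-cycle (worlds s,t,u with s→t→u→s) is asymmetric. Mapping every world to a single reflexive point • is a surjective bounded morphism, and the reflexive point is not asymmetric (R•• but asymmetry requires ¬R••).
So the class is not modally definable.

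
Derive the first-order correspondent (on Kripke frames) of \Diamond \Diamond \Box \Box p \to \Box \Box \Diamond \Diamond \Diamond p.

This is a Sahlqvist (Geach-type) schema ◇^2□^2p → □^2◇^3p.
Minimal-valuation argument: fix x; take any y with xR^2y and any z with xR^2z. Set V(p) to the set of worlds R-reachable from y in exactly 2 steps. Then □^2p holds at y, so the antecedent holds at x; validity forces ◇^3p at z, giving a w with zR^3w and yR^2w.
First-order correspondent: \forall x \forall y \forall z ((x R^2 y \wedge x R^2 z) \to \exists w (y R^2 w \wedge z R^3 w)).

\forall x \forall y \forall z ((x R^2 y \wedge x R^2 z) \to \exists w (y R^2 w \wedge z R^3 w))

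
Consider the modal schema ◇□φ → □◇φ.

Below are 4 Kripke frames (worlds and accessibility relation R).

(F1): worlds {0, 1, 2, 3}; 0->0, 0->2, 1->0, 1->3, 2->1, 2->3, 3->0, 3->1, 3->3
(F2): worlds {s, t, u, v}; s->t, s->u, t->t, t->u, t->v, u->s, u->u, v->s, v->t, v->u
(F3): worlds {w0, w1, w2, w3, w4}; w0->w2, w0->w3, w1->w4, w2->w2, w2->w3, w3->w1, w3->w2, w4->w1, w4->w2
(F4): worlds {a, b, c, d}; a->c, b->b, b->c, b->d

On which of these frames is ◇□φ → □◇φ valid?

Frame correspondent (Sahlqvist): ∀x ∀y ∀z (Rxy ∧ Rxz → ∃w (Ryw ∧ Rzw)) — i.e. convergence.
(F1): fails — R00 and R02 but 0 and 2 have no common successor.
(F2): ✓.
(F3): fails — Rw3w1 and Rw3w2 but w1 and w2 have no common successor.
(F4): fails — Rac and Rac but c and c have no common successor.
Valid on: (F2).

(F2)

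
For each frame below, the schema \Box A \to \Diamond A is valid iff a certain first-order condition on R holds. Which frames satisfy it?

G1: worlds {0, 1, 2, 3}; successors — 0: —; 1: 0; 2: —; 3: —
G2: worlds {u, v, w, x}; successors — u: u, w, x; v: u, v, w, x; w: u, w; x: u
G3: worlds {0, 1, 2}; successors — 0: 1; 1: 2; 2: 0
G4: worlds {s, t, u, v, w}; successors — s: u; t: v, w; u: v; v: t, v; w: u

Frame correspondent (Sahlqvist): \forall x \exists y Rxy — i.e. seriality.
G1: fails — world 0 has no successor.
G2: ✓.
G3: ✓.
G4: ✓.
Valid on: G2, G3, G4.

G2, G3, G4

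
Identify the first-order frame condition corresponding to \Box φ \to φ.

reflexivity

Suppose □φ→φ is valid. At any x set V(φ)={w : Rxw}. Then □φ holds at x, so φ holds at x, i.e. Rxx.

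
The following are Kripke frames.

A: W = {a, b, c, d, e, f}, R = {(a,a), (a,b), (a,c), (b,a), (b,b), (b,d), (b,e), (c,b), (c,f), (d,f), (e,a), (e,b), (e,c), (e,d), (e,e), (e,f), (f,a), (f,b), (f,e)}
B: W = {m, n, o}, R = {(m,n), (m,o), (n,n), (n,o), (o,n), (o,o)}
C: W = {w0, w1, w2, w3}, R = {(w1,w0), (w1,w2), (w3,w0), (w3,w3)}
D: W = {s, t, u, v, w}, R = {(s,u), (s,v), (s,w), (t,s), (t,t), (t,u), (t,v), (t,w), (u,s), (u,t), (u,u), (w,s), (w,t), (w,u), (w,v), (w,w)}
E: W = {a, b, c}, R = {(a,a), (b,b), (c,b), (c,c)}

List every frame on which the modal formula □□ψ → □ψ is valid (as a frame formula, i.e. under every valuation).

The schema corresponds to density: ∀x ∀y (Rxy → ∃z (Rxz ∧ Rzy)).
A: fails — Rdf but no z with Rdz and Rzf.
B: satisfies the condition.
C: fails — Rw1w2 but no z with Rw1z and Rzw2.
D: satisfies the condition.
E: satisfies the condition.
Valid on: B, D, E.

B, D, E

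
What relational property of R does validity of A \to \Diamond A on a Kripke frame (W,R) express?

This schema is equivalent to the T axiom □A → A.
Its frame correspondent is reflexivity — \forall x Rxx.

reflexivity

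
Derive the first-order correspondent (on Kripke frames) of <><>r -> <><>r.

This is a Sahlqvist (Geach-type) schema ◇^2□^0r → □^0◇^2r.
Minimal-valuation argument: fix x; take any y with xR^2y and any z with xR^0z. Set V(r) to the set of worlds R-reachable from y in exactly 0 steps. Then □^0r holds at y, so the antecedent holds at x; validity forces ◇^2r at z, giving a w with zR^2w and yR^0w.
First-order correspondent: forall x forall y (x R^2 y -> exists w (y = w & x R^2 w)).

forall x forall y (x R^2 y -> exists w (y = w & x R^2 w))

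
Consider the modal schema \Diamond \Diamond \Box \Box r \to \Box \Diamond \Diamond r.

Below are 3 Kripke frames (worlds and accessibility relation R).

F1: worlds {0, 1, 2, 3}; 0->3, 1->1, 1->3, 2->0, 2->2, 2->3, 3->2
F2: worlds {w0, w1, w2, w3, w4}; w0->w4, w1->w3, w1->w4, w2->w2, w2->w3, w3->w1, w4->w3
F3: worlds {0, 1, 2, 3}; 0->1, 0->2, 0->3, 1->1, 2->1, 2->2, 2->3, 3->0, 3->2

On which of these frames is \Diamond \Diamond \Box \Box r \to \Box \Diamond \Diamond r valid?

This is the axiom for a generalized confluence (Geach) condition; its first-order frame correspondent is \forall x \forall y \forall z ((x R^2 y \wedge xRz) \to \exists w (y R^2 w \wedge z R^2 w)).
F1: holds.
F2: fails — w0R²w3, w0Rw4 but no w with w3R²w and w4R²w.
F3: holds.

F1, F3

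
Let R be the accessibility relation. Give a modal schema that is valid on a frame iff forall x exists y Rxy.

This is seriality; the standard corresponding axiom is D: □ψ → ◇ψ.
Suppose □ψ→◇ψ is valid. At any x set V(ψ)=W. Then □ψ at x, so ◇ψ at x, so x has a successor.

□ψ → ◇ψ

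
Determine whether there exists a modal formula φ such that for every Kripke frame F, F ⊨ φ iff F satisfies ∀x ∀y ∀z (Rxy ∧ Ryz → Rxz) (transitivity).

Definable; □r → □□r defines it

This is a Sahlqvist condition; the 4 axiom □r → □□r defines it.
Suppose □r→□□r is valid. Take Rxy, Ryz and set V(r)={w : Rxw}. Then □r at x, so □□r at x, so □r at y, so r at z, i.e. Rxz.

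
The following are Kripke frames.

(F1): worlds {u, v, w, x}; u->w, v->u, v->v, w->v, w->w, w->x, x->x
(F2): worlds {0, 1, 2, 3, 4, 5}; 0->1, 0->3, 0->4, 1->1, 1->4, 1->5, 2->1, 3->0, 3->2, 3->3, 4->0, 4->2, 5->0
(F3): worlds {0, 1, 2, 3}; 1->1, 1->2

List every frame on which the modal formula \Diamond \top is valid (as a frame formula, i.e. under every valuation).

Frame correspondent (Sahlqvist): \forall x \exists y Rxy — i.e. seriality.
(F1): satisfies the condition.
(F2): satisfies the condition.
(F3): fails — world 0 has no successor.

(F1), (F2)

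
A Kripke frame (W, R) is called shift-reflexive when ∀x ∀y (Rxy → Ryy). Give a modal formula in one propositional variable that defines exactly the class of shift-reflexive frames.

□(□q → q)

The condition is shift-reflexivity. The T□ schema □(□q → q) defines it.
Suppose □(□q→q) is valid. Take Rxy and set V(q)={w : Ryw}. Then at y, □q holds; since □(□q→q) at x, □q→q at y, so q at y, i.e. Ryy.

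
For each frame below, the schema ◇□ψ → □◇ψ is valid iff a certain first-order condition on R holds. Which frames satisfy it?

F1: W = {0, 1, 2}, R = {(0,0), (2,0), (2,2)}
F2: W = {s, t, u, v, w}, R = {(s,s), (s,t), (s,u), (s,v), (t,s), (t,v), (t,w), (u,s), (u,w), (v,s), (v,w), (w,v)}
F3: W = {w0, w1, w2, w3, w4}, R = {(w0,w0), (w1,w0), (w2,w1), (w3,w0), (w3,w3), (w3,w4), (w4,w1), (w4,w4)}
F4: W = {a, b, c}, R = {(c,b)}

F1

Frame correspondent (Sahlqvist): ∀x ∀y ∀z (Rxy ∧ Rxz → ∃w (Ryw ∧ Rzw)) — i.e. convergence.
F1: satisfies the condition.
F2: fails — Rtv and Rtw but v and w have no common successor.
F3: fails — Rw3w0 and Rw3w4 but w0 and w4 have no common successor.
F4: fails — Rcb and Rcb but b and b have no common successor.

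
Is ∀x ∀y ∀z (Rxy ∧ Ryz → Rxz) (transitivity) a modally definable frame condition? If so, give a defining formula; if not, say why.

This is a Sahlqvist condition; the 4 axiom □q → □□q defines it.
Suppose □q→□□q is valid. Take Rxy, Ryz and set V(q)={w : Rxw}. Then □q at x, so □□q at x, so □q at y, so q at z, i.e. Rxz.

Definable; □q → □□q defines it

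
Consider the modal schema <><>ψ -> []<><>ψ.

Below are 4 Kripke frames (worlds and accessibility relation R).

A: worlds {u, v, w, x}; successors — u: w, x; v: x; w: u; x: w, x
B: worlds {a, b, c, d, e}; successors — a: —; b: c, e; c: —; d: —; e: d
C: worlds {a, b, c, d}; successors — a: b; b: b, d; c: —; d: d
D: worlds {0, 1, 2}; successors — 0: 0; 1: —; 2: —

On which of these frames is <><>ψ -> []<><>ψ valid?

Frame correspondent (Sahlqvist): forall x forall y forall z ((x R^2 y & xRz) -> exists w (y = w & z R^2 w)) — i.e. a generalized confluence (Geach) condition.
A: fails — uR²u, uRw but no t with u=t and wR²t.
B: fails — bR²d, bRc but no w with d=w and cR²w.
C: fails — bR²b, bRd but no w with b=w and dR²w.
D: holds.

D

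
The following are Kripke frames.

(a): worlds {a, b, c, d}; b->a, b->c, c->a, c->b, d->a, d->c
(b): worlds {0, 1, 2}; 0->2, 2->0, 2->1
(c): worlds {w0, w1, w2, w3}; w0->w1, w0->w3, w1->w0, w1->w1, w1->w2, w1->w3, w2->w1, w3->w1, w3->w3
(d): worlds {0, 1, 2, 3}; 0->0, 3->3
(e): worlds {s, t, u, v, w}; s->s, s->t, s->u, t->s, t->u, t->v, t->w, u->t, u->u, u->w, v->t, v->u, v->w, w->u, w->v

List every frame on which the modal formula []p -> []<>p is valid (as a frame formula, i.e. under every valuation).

(c), (d), (e)

This is the axiom for a generalized confluence (Geach) condition; its first-order frame correspondent is forall x forall z (xRz -> exists w (xRw & zRw)).
(a): fails — bRa but no w with bRw and aRw.
(b): fails — 0R2 but no w with 0Rw and 2Rw.
(c): ✓.
(d): ✓.
(e): ✓.
Valid on: (c), (d), (e).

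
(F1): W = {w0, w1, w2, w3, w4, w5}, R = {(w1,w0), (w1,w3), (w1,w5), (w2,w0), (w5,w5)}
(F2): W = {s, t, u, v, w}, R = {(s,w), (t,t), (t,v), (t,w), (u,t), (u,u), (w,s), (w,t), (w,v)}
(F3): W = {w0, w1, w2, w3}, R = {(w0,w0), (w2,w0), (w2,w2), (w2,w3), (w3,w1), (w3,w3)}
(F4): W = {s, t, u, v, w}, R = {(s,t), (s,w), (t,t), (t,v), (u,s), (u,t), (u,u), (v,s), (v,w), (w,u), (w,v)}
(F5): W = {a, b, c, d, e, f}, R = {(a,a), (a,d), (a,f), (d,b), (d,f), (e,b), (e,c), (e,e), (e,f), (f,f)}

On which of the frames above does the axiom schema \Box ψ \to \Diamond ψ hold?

Frame correspondent (Sahlqvist): \forall x \exists y Rxy — i.e. seriality.
(F1): fails — world w0 has no successor.
(F2): fails — world v has no successor.
(F3): fails — world w1 has no successor.
(F4): condition met.
(F5): fails — world b has no successor.
Valid on: (F4).

(F4)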